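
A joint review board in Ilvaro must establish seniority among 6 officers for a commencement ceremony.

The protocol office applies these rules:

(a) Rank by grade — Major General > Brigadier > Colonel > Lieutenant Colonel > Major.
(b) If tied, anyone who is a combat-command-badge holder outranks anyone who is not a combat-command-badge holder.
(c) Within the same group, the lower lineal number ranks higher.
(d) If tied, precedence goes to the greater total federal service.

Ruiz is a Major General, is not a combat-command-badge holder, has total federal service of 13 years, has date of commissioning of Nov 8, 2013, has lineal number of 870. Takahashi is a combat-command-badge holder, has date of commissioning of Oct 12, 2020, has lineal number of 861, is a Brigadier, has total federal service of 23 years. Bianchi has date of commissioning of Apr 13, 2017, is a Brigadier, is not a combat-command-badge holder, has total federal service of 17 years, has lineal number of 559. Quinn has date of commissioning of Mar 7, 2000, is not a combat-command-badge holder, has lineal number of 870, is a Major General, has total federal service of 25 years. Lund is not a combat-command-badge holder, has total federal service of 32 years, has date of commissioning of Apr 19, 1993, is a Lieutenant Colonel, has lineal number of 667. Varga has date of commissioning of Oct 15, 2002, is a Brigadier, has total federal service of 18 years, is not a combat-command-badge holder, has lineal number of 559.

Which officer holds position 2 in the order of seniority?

By grade: Quinn and Ruiz (Major General); then Takahashi, Varga and Bianchi (Brigadier); then Lund (Lieutenant Colonel).
Quinn and Ruiz are each not a combat-command-badge holder, so the next rule applies.
Quinn and Ruiz both have lineal number 870, so the next rule applies.
Among Quinn and Ruiz, by total federal service (higher first): Quinn (25 years) before Ruiz (13 years).
Among Takahashi, Varga and Bianchi, a combat-command-badge holder before not a combat-command-badge holder: Takahashi (a combat-command-badge holder) before Varga and Bianchi (not a combat-command-badge holder).
Varga and Bianchi both have lineal number 559, so the next rule applies.
Among Varga and Bianchi, by total federal service (higher first): Varga (18 years) before Bianchi (17 years).
Order: Quinn, Ruiz, Takahashi, Varga, Bianchi, Lund.

Ruiz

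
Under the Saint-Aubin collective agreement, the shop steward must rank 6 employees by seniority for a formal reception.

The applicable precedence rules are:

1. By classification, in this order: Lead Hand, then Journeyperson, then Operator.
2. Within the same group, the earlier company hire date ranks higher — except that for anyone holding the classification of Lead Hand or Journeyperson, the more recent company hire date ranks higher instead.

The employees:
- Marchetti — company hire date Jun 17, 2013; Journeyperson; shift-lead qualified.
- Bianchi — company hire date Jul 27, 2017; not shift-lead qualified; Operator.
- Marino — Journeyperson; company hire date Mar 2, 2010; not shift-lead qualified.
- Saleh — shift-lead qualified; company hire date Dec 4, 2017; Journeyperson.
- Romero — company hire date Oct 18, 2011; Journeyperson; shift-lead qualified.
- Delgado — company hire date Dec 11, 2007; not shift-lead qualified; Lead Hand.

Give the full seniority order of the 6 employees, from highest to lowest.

Delgado, Saleh, Marchetti, Romero, Marino, Bianchi

By classification: Delgado (Lead Hand); then Saleh, Marchetti, Romero and Marino (Journeyperson); then Bianchi (Operator).
Among Saleh, Marchetti, Romero and Marino, by company hire date (later first) (reversed rule for this group): Saleh (Dec 4, 2017) before Marchetti (Jun 17, 2013) before Romero (Oct 18, 2011) before Marino (Mar 2, 2010).
Full order: Delgado, Saleh, Marchetti, Romero, Marino, Bianchi.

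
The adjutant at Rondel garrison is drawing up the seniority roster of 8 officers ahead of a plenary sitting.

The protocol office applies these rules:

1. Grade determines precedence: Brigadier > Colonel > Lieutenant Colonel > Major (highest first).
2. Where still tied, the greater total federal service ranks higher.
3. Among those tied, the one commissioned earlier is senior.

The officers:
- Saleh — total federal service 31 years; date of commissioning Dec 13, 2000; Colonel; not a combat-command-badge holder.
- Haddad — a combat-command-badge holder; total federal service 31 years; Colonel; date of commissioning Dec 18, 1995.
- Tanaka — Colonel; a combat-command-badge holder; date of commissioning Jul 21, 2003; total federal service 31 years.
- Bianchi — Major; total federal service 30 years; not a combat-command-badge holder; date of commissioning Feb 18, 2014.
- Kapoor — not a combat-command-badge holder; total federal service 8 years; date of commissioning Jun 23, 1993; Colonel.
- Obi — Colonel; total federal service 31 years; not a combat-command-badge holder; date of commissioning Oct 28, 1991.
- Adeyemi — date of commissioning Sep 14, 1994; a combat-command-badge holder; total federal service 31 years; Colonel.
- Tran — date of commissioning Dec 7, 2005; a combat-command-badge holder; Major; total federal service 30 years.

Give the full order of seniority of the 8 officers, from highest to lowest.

By grade: Obi, Adeyemi, Haddad, Saleh, Tanaka and Kapoor (Colonel); then Tran and Bianchi (Major).
Among Obi, Adeyemi, Haddad, Saleh, Tanaka and Kapoor, by total federal service (higher first): Obi, Adeyemi, Haddad, Saleh and Tanaka (31 years) before Kapoor (8 years).
Among Obi, Adeyemi, Haddad, Saleh and Tanaka, by date of commissioning (earlier first): Obi (Oct 28, 1991) before Adeyemi (Sep 14, 1994) before Haddad (Dec 18, 1995) before Saleh (Dec 13, 2000) before Tanaka (Jul 21, 2003).
Tran and Bianchi both have total federal service 30 years, so the next rule applies.
Among Tran and Bianchi, by date of commissioning (earlier first): Tran (Dec 7, 2005) before Bianchi (Feb 18, 2014).
Full order: Obi, Adeyemi, Haddad, Saleh, Tanaka, Kapoor, Tran, Bianchi.

Obi, Adeyemi, Haddad, Saleh, Tanaka, Kapoor, Tran, Bianchi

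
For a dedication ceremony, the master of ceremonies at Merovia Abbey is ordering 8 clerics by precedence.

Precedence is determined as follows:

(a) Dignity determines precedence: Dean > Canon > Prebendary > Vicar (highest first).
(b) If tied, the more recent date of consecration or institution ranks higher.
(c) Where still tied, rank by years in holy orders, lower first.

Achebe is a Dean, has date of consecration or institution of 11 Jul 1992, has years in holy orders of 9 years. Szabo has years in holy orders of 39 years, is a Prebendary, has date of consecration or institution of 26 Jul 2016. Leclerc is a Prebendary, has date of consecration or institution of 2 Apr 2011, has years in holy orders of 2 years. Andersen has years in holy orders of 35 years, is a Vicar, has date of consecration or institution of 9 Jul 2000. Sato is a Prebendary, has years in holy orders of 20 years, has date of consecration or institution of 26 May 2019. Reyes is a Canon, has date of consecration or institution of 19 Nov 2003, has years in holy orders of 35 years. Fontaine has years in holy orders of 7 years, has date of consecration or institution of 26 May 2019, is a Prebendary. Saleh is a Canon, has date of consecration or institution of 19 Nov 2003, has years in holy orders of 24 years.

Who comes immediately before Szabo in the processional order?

By dignity: Achebe (Dean); then Saleh and Reyes (Canon); then Fontaine, Sato, Szabo and Leclerc (Prebendary); then Andersen (Vicar).
Saleh and Reyes both have date of consecration or institution 19 Nov 2003, so the next rule applies.
Among Saleh and Reyes, by years in holy orders (lower first): Saleh (24 years) before Reyes (35 years).
Among Fontaine, Sato, Szabo and Leclerc, by date of consecration or institution (later first): Fontaine and Sato (26 May 2019) before Szabo (26 Jul 2016) before Leclerc (2 Apr 2011).
Among Fontaine and Sato, by years in holy orders (lower first): Fontaine (7 years) before Sato (20 years).
Order: Achebe, Saleh, Reyes, Fontaine, Sato, Szabo, Leclerc, Andersen.

Sato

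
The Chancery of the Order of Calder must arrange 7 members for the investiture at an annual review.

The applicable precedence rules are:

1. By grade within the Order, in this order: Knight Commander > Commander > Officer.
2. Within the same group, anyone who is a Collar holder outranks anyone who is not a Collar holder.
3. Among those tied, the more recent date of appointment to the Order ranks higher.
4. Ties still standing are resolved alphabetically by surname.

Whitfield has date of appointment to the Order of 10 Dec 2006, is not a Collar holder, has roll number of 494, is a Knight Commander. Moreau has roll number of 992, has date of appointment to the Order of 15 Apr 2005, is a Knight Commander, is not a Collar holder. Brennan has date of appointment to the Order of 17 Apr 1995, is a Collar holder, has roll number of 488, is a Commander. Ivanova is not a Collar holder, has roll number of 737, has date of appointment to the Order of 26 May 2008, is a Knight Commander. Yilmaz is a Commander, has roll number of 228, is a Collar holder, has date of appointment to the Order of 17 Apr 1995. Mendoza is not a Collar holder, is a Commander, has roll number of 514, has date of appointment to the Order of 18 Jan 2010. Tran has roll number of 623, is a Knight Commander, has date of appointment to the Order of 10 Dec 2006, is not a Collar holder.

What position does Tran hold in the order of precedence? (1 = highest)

2

By grade within the Order: Ivanova, Tran, Whitfield and Moreau (Knight Commander); then Brennan, Yilmaz and Mendoza (Commander).
Ivanova, Tran, Whitfield and Moreau are each not a Collar holder, so the next rule applies.
Among Ivanova, Tran, Whitfield and Moreau, by date of appointment to the Order (later first): Ivanova (26 May 2008) before Tran and Whitfield (10 Dec 2006) before Moreau (15 Apr 2005).
Among Tran and Whitfield, alphabetically by surname: Tran before Whitfield.
Among Brennan, Yilmaz and Mendoza, a Collar holder before not a Collar holder: Brennan and Yilmaz (a Collar holder) before Mendoza (not a Collar holder).
Brennan and Yilmaz both have date of appointment to the Order 17 Apr 1995, so the next rule applies.
Among Brennan and Yilmaz, alphabetically by surname: Brennan before Yilmaz.
Order: Ivanova, Tran, Whitfield, Moreau, Brennan, Yilmaz, Mendoza. So position 2.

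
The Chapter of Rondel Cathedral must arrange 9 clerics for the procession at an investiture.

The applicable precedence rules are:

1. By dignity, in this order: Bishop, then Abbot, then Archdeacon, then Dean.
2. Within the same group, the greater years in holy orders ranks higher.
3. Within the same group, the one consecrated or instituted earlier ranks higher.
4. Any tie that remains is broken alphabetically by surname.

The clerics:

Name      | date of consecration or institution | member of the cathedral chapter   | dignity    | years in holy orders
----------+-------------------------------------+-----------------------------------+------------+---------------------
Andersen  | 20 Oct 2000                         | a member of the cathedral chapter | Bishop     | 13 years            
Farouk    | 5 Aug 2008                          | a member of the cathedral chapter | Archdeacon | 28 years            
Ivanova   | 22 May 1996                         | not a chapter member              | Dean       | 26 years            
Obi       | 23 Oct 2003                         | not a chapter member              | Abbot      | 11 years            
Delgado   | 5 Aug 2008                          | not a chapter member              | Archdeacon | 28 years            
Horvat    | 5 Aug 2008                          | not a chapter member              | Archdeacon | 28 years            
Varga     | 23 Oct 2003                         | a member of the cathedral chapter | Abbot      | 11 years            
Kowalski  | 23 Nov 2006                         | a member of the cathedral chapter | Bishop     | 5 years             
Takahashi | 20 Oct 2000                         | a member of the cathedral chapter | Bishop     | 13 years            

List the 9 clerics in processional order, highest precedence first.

By dignity: Andersen, Takahashi and Kowalski (Bishop); then Obi and Varga (Abbot); then Delgado, Farouk and Horvat (Archdeacon); then Ivanova (Dean).
Among Andersen, Takahashi and Kowalski, by years in holy orders (higher first): Andersen and Takahashi (13 years) before Kowalski (5 years).
Andersen and Takahashi both have date of consecration or institution 20 Oct 2000, so the next rule applies.
Among Andersen and Takahashi, alphabetically by surname: Andersen before Takahashi.
Obi and Varga both have years in holy orders 11 years, so the next rule applies.
Obi and Varga both have date of consecration or institution 23 Oct 2003, so the next rule applies.
Among Obi and Varga, alphabetically by surname: Obi before Varga.
Delgado, Farouk and Horvat all have years in holy orders 28 years, so the next rule applies.
Delgado, Farouk and Horvat all have date of consecration or institution 5 Aug 2008, so the next rule applies.
Among Delgado, Farouk and Horvat, alphabetically by surname: Delgado before Farouk before Horvat.
Full order: Andersen, Takahashi, Kowalski, Obi, Varga, Delgado, Farouk, Horvat, Ivanova.

Andersen, Takahashi, Kowalski, Obi, Varga, Delgado, Farouk, Horvat, Ivanova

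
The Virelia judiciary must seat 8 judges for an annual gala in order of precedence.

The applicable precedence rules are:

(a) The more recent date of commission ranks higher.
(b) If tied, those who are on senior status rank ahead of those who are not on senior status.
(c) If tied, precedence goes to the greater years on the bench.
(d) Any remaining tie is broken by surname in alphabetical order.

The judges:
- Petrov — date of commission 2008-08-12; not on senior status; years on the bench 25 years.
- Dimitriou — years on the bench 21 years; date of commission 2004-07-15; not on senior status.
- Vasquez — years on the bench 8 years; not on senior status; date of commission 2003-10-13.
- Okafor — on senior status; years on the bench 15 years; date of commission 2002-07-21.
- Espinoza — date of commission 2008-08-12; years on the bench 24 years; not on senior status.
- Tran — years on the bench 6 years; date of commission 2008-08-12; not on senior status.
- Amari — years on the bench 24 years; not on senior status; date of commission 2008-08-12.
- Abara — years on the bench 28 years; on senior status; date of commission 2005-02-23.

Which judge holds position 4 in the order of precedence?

Tran

By date of commission (later first): Petrov, Amari, Espinoza and Tran (each 2008-08-12); then Abara (2005-02-23); then Dimitriou (2004-07-15); then Vasquez (2003-10-13); then Okafor (2002-07-21).
Petrov, Amari, Espinoza and Tran are each not on senior status, so the next rule applies.
Among Petrov, Amari, Espinoza and Tran, by years on the bench (higher first): Petrov (25 years) before Amari and Espinoza (24 years) before Tran (6 years).
Among Amari and Espinoza, alphabetically by surname: Amari before Espinoza.
Order: Petrov, Amari, Espinoza, Tran, Abara, Dimitriou, Vasquez, Okafor.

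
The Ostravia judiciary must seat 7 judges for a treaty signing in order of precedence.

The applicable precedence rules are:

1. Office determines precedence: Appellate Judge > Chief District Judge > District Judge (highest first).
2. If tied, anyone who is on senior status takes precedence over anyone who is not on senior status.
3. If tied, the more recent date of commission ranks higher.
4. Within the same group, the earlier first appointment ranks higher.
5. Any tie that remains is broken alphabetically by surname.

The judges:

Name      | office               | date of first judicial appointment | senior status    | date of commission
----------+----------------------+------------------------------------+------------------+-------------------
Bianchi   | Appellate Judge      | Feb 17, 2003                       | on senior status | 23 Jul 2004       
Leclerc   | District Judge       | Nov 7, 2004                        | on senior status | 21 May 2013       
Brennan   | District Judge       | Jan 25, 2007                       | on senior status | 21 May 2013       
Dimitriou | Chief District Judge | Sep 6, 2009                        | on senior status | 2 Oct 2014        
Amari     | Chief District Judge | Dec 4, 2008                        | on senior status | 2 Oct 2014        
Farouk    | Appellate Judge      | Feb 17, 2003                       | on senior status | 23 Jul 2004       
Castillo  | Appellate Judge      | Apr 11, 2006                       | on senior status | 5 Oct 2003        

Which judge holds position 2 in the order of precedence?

Farouk

By office: Bianchi, Farouk and Castillo (Appellate Judge); then Amari and Dimitriou (Chief District Judge); then Leclerc and Brennan (District Judge).
Bianchi, Farouk and Castillo are each on senior status, so the next rule applies.
Among Bianchi, Farouk and Castillo, by date of commission (later first): Bianchi and Farouk (23 Jul 2004) before Castillo (5 Oct 2003).
Bianchi and Farouk both have date of first judicial appointment Feb 17, 2003, so the next rule applies.
Among Bianchi and Farouk, alphabetically by surname: Bianchi before Farouk.
Amari and Dimitriou are each on senior status, so the next rule applies.
Amari and Dimitriou both have date of commission 2 Oct 2014, so the next rule applies.
Among Amari and Dimitriou, by date of first judicial appointment (earlier first): Amari (Dec 4, 2008) before Dimitriou (Sep 6, 2009).
Leclerc and Brennan are each on senior status, so the next rule applies.
Leclerc and Brennan both have date of commission 21 May 2013, so the next rule applies.
Among Leclerc and Brennan, by date of first judicial appointment (earlier first): Leclerc (Nov 7, 2004) before Brennan (Jan 25, 2007).
Order: Bianchi, Farouk, Castillo, Amari, Dimitriou, Leclerc, Brennan.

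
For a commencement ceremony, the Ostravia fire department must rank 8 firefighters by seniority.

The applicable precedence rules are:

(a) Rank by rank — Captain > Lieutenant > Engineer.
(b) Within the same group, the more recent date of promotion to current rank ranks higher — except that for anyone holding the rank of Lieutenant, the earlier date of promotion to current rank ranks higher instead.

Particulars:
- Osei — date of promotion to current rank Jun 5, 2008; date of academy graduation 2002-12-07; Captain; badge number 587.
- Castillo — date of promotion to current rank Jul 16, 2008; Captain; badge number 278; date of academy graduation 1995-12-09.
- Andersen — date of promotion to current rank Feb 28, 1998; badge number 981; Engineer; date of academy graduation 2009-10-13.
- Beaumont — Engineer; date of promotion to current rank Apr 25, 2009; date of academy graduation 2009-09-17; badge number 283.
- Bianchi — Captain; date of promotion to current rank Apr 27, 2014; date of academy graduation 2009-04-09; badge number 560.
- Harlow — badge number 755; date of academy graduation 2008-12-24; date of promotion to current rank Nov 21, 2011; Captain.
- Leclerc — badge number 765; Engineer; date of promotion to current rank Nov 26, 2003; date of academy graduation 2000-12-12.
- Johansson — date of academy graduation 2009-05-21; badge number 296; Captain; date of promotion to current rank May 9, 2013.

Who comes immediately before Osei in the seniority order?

By rank: Bianchi, Johansson, Harlow, Castillo and Osei (Captain); then Beaumont, Leclerc and Andersen (Engineer).
Among Bianchi, Johansson, Harlow, Castillo and Osei, by date of promotion to current rank (later first): Bianchi (Apr 27, 2014) before Johansson (May 9, 2013) before Harlow (Nov 21, 2011) before Castillo (Jul 16, 2008) before Osei (Jun 5, 2008).
Among Beaumont, Leclerc and Andersen, by date of promotion to current rank (later first): Beaumont (Apr 25, 2009) before Leclerc (Nov 26, 2003) before Andersen (Feb 28, 1998).
Order: Bianchi, Johansson, Harlow, Castillo, Osei, Beaumont, Leclerc, Andersen.

Castillo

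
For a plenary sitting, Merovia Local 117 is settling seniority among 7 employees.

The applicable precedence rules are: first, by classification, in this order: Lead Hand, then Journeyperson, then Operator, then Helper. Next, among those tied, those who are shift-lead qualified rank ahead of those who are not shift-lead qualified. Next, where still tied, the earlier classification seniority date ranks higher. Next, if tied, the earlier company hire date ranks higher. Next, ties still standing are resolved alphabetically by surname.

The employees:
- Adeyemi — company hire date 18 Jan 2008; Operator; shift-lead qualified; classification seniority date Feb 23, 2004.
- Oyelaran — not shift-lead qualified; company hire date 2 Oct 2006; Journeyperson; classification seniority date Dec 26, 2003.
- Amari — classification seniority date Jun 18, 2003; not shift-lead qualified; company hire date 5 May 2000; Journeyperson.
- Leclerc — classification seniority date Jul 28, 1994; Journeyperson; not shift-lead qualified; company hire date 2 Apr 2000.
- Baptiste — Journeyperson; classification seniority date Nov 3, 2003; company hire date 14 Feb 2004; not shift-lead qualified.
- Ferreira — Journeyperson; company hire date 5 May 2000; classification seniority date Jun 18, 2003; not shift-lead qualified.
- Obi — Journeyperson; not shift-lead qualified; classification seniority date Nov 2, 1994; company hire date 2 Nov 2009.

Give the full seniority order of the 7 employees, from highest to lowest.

By classification: Leclerc, Obi, Amari, Ferreira, Baptiste and Oyelaran (Journeyperson); then Adeyemi (Operator).
Leclerc, Obi, Amari, Ferreira, Baptiste and Oyelaran are each not shift-lead qualified, so the next rule applies.
Among Leclerc, Obi, Amari, Ferreira, Baptiste and Oyelaran, by classification seniority date (earlier first): Leclerc (Jul 28, 1994) before Obi (Nov 2, 1994) before Amari and Ferreira (Jun 18, 2003) before Baptiste (Nov 3, 2003) before Oyelaran (Dec 26, 2003).
Amari and Ferreira both have company hire date 5 May 2000, so the next rule applies.
Among Amari and Ferreira, alphabetically by surname: Amari before Ferreira.
Full order: Leclerc, Obi, Amari, Ferreira, Baptiste, Oyelaran, Adeyemi.

Leclerc, Obi, Amari, Ferreira, Baptiste, Oyelaran, Adeyemi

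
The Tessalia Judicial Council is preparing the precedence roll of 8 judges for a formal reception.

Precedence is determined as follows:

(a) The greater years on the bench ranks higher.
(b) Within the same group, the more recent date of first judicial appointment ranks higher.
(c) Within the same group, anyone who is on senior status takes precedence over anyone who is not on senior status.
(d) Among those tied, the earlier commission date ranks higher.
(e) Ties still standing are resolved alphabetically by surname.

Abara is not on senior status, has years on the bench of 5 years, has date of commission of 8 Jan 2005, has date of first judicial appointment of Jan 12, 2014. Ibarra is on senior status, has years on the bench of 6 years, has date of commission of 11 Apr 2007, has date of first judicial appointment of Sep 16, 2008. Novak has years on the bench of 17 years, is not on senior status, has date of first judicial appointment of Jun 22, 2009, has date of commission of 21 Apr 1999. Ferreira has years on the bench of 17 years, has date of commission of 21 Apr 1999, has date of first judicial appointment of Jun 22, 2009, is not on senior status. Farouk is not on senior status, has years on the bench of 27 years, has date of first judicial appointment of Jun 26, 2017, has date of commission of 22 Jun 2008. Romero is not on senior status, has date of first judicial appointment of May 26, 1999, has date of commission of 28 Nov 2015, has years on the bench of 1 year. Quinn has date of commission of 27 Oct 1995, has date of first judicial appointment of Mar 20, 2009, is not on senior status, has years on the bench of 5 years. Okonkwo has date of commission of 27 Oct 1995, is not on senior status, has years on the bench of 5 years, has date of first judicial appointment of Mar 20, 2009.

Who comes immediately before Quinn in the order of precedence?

Okonkwo

By years on the bench (higher first): Farouk (27 years); then Ferreira and Novak (both 17 years); then Ibarra (6 years); then Abara, Okonkwo and Quinn (each 5 years); then Romero (1 year).
Ferreira and Novak both have date of first judicial appointment Jun 22, 2009, so the next rule applies.
Ferreira and Novak are each not on senior status, so the next rule applies.
Ferreira and Novak both have date of commission 21 Apr 1999, so the next rule applies.
Among Ferreira and Novak, alphabetically by surname: Ferreira before Novak.
Among Abara, Okonkwo and Quinn, by date of first judicial appointment (later first): Abara (Jan 12, 2014) before Okonkwo and Quinn (Mar 20, 2009).
Okonkwo and Quinn are each not on senior status, so the next rule applies.
Okonkwo and Quinn both have date of commission 27 Oct 1995, so the next rule applies.
Among Okonkwo and Quinn, alphabetically by surname: Okonkwo before Quinn.
Order: Farouk, Ferreira, Novak, Ibarra, Abara, Okonkwo, Quinn, Romero.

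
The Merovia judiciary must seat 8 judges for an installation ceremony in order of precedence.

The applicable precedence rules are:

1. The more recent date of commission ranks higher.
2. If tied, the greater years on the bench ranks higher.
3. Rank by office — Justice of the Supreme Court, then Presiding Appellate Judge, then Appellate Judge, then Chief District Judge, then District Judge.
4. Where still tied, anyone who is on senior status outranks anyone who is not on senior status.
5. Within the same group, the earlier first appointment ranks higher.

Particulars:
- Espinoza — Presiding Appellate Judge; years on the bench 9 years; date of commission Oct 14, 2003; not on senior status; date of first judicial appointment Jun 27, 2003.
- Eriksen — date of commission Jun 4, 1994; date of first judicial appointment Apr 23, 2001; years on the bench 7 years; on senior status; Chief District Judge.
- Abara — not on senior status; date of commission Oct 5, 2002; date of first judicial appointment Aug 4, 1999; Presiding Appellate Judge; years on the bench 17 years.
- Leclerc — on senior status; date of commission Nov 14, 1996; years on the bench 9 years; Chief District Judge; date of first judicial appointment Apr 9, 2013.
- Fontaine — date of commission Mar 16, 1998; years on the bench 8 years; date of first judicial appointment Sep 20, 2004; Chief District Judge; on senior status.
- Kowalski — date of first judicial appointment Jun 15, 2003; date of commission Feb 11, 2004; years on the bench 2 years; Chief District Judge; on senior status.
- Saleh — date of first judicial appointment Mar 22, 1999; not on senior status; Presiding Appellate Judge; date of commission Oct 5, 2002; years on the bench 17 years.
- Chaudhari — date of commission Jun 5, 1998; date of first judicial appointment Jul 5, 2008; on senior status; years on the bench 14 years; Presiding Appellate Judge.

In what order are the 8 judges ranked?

By date of commission (later first): Kowalski (Feb 11, 2004); then Espinoza (Oct 14, 2003); then Saleh and Abara (both Oct 5, 2002); then Chaudhari (Jun 5, 1998); then Fontaine (Mar 16, 1998); then Leclerc (Nov 14, 1996); then Eriksen (Jun 4, 1994).
Saleh and Abara both have years on the bench 17 years, so the next rule applies.
Saleh and Abara are each Presiding Appellate Judge, so the next rule applies.
Saleh and Abara are each not on senior status, so the next rule applies.
Among Saleh and Abara, by date of first judicial appointment (earlier first): Saleh (Mar 22, 1999) before Abara (Aug 4, 1999).
Full order: Kowalski, Espinoza, Saleh, Abara, Chaudhari, Fontaine, Leclerc, Eriksen.

Kowalski, Espinoza, Saleh, Abara, Chaudhari, Fontaine, Leclerc, Eriksen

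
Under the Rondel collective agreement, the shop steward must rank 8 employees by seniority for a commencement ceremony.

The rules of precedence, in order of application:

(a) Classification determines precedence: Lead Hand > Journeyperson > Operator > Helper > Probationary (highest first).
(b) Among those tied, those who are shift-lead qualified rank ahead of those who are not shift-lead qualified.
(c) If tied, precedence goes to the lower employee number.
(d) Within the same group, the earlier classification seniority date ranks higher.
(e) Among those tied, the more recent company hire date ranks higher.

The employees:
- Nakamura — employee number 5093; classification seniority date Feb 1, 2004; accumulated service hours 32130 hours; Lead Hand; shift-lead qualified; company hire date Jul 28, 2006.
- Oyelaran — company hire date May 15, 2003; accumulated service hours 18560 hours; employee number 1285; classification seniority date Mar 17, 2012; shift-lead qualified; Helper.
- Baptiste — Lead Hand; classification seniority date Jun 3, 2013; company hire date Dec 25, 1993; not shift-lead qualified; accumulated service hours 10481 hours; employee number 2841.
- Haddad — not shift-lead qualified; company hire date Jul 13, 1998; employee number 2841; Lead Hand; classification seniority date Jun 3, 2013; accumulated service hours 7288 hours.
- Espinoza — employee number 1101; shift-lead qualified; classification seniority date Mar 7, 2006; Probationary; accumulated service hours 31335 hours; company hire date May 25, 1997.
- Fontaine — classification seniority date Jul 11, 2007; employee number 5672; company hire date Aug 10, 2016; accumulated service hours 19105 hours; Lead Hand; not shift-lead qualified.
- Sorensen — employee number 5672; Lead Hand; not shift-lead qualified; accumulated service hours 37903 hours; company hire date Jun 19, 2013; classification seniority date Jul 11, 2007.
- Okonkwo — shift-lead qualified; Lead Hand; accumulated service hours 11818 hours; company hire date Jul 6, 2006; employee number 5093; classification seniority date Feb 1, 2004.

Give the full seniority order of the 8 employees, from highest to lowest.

Nakamura, Okonkwo, Haddad, Baptiste, Fontaine, Sorensen, Oyelaran, Espinoza

By classification: Nakamura, Okonkwo, Haddad, Baptiste, Fontaine and Sorensen (Lead Hand); then Oyelaran (Helper); then Espinoza (Probationary).
Among Nakamura, Okonkwo, Haddad, Baptiste, Fontaine and Sorensen, shift-lead qualified before not shift-lead qualified: Nakamura and Okonkwo (shift-lead qualified) before Haddad, Baptiste, Fontaine and Sorensen (not shift-lead qualified).
Nakamura and Okonkwo both have employee number 5093, so the next rule applies.
Nakamura and Okonkwo both have classification seniority date Feb 1, 2004, so the next rule applies.
Among Nakamura and Okonkwo, by company hire date (later first): Nakamura (Jul 28, 2006) before Okonkwo (Jul 6, 2006).
Among Haddad, Baptiste, Fontaine and Sorensen, by employee number (lower first): Haddad and Baptiste (2841) before Fontaine and Sorensen (5672).
Haddad and Baptiste both have classification seniority date Jun 3, 2013, so the next rule applies.
Among Haddad and Baptiste, by company hire date (later first): Haddad (Jul 13, 1998) before Baptiste (Dec 25, 1993).
Fontaine and Sorensen both have classification seniority date Jul 11, 2007, so the next rule applies.
Among Fontaine and Sorensen, by company hire date (later first): Fontaine (Aug 10, 2016) before Sorensen (Jun 19, 2013).
Full order: Nakamura, Okonkwo, Haddad, Baptiste, Fontaine, Sorensen, Oyelaran, Espinoza.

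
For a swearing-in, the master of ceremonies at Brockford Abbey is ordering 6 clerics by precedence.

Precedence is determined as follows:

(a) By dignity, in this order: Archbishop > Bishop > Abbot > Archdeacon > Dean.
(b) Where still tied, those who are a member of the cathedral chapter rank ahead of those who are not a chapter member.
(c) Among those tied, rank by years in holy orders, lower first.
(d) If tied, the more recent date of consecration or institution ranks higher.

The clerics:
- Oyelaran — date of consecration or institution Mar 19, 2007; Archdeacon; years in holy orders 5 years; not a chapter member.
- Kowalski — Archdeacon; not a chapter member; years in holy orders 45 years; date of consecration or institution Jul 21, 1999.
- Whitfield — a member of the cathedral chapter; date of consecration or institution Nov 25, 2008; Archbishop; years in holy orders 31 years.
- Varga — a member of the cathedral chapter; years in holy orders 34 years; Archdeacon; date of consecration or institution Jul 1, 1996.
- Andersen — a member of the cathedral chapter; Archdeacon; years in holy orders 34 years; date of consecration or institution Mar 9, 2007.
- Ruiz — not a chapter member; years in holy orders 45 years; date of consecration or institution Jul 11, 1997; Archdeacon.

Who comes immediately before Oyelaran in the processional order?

By dignity: Whitfield (Archbishop); then Andersen, Varga, Oyelaran, Kowalski and Ruiz (Archdeacon).
Among Andersen, Varga, Oyelaran, Kowalski and Ruiz, a member of the cathedral chapter before not a chapter member: Andersen and Varga (a member of the cathedral chapter) before Oyelaran, Kowalski and Ruiz (not a chapter member).
Andersen and Varga both have years in holy orders 34 years, so the next rule applies.
Among Andersen and Varga, by date of consecration or institution (later first): Andersen (Mar 9, 2007) before Varga (Jul 1, 1996).
Among Oyelaran, Kowalski and Ruiz, by years in holy orders (lower first): Oyelaran (5 years) before Kowalski and Ruiz (45 years).
Among Kowalski and Ruiz, by date of consecration or institution (later first): Kowalski (Jul 21, 1999) before Ruiz (Jul 11, 1997).
Order: Whitfield, Andersen, Varga, Oyelaran, Kowalski, Ruiz.

Varga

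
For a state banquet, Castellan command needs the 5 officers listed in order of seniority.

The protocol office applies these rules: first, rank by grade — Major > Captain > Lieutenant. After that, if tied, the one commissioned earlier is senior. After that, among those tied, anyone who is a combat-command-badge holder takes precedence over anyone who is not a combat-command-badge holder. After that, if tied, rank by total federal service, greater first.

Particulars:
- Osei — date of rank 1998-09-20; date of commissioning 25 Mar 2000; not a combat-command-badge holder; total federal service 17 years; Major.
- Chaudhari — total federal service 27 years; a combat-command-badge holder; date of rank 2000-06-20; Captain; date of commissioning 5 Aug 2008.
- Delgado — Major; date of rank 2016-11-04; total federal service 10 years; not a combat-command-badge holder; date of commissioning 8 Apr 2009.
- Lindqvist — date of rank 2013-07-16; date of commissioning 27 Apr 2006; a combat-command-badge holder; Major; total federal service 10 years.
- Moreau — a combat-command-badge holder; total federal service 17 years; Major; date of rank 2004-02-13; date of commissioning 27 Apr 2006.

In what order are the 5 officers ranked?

By grade: Osei, Moreau, Lindqvist and Delgado (Major); then Chaudhari (Captain).
Among Osei, Moreau, Lindqvist and Delgado, by date of commissioning (earlier first): Osei (25 Mar 2000) before Moreau and Lindqvist (27 Apr 2006) before Delgado (8 Apr 2009).
Moreau and Lindqvist are each a combat-command-badge holder, so the next rule applies.
Among Moreau and Lindqvist, by total federal service (higher first): Moreau (17 years) before Lindqvist (10 years).
Full order: Osei, Moreau, Lindqvist, Delgado, Chaudhari.

Osei, Moreau, Lindqvist, Delgado, Chaudhari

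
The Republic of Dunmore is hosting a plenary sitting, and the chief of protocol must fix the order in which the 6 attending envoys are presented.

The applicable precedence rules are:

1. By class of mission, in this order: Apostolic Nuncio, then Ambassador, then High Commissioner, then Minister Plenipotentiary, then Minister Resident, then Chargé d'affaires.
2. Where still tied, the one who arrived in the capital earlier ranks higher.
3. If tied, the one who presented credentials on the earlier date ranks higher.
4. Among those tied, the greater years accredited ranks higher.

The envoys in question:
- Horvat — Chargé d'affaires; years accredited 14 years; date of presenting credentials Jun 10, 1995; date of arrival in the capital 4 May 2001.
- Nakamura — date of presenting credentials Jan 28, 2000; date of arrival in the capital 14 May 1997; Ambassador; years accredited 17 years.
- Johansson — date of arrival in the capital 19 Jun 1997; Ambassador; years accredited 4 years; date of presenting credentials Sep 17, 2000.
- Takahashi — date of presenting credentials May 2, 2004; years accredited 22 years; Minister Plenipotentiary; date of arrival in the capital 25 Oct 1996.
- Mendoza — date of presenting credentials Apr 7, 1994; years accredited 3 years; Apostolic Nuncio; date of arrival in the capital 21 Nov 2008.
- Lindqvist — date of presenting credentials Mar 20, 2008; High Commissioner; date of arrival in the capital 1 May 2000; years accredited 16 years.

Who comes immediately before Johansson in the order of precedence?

By class of mission: Mendoza (Apostolic Nuncio); then Nakamura and Johansson (Ambassador); then Lindqvist (High Commissioner); then Takahashi (Minister Plenipotentiary); then Horvat (Chargé d'affaires).
Among Nakamura and Johansson, by date of arrival in the capital (earlier first): Nakamura (14 May 1997) before Johansson (19 Jun 1997).
Order: Mendoza, Nakamura, Johansson, Lindqvist, Takahashi, Horvat.

Nakamura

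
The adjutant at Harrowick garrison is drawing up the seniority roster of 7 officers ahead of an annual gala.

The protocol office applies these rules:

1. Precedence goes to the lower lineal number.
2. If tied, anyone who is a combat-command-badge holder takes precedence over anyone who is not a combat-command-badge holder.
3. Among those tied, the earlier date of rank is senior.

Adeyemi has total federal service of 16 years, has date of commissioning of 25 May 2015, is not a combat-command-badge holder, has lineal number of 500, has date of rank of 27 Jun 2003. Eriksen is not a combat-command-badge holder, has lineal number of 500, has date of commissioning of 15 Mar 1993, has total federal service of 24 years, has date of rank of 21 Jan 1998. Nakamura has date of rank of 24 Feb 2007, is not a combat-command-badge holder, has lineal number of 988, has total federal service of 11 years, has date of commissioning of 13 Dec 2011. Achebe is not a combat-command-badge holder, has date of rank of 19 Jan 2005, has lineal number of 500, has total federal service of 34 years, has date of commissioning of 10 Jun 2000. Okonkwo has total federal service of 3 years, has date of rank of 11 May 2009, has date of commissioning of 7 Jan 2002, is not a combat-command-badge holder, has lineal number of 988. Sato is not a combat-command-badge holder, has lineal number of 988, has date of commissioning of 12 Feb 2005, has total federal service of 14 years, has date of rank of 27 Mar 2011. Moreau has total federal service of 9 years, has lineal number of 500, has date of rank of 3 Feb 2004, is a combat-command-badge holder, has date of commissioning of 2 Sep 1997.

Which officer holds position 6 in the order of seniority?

Okonkwo

By lineal number (lower first): Moreau, Eriksen, Adeyemi and Achebe (each 500); then Nakamura, Okonkwo and Sato (each 988).
Among Moreau, Eriksen, Adeyemi and Achebe, a combat-command-badge holder before not a combat-command-badge holder: Moreau (a combat-command-badge holder) before Eriksen, Adeyemi and Achebe (not a combat-command-badge holder).
Among Eriksen, Adeyemi and Achebe, by date of rank (earlier first): Eriksen (21 Jan 1998) before Adeyemi (27 Jun 2003) before Achebe (19 Jan 2005).
Nakamura, Okonkwo and Sato are each not a combat-command-badge holder, so the next rule applies.
Among Nakamura, Okonkwo and Sato, by date of rank (earlier first): Nakamura (24 Feb 2007) before Okonkwo (11 May 2009) before Sato (27 Mar 2011).
Order: Moreau, Eriksen, Adeyemi, Achebe, Nakamura, Okonkwo, Sato.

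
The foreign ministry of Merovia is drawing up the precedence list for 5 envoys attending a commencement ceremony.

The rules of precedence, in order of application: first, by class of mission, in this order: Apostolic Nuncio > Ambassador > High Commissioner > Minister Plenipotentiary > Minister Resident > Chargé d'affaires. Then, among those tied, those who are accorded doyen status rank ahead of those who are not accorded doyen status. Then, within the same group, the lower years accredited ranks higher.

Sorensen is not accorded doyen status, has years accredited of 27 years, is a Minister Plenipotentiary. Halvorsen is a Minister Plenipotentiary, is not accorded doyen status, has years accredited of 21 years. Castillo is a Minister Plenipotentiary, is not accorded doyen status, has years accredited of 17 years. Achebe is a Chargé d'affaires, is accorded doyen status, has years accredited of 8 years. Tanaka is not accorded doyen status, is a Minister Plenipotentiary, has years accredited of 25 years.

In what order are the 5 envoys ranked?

By class of mission: Castillo, Halvorsen, Tanaka and Sorensen (Minister Plenipotentiary); then Achebe (Chargé d'affaires).
Castillo, Halvorsen, Tanaka and Sorensen are each not accorded doyen status, so the next rule applies.
Among Castillo, Halvorsen, Tanaka and Sorensen, by years accredited (lower first): Castillo (17 years) before Halvorsen (21 years) before Tanaka (25 years) before Sorensen (27 years).
Full order: Castillo, Halvorsen, Tanaka, Sorensen, Achebe.

Castillo, Halvorsen, Tanaka, Sorensen, Achebe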